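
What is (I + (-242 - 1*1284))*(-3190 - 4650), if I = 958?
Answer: 4453120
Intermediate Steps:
(I + (-242 - 1*1284))*(-3190 - 4650) = (958 + (-242 - 1*1284))*(-3190 - 4650) = (958 + (-242 - 1284))*(-7840) = (958 - 1526)*(-7840) = -568*(-7840) = 4453120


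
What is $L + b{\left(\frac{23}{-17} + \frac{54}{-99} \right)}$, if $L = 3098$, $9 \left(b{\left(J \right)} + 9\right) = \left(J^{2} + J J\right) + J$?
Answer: $\frac{972358834}{314721} \approx 3089.6$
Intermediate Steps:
$b{\left(J \right)} = -9 + \frac{J}{9} + \frac{2 J^{2}}{9}$ ($b{\left(J \right)} = -9 + \frac{\left(J^{2} + J J\right) + J}{9} = -9 + \frac{\left(J^{2} + J^{2}\right) + J}{9} = -9 + \frac{2 J^{2} + J}{9} = -9 + \frac{J + 2 J^{2}}{9} = -9 + \left(\frac{J}{9} + \frac{2 J^{2}}{9}\right) = -9 + \frac{J}{9} + \frac{2 J^{2}}{9}$)
$L + b{\left(\frac{23}{-17} + \frac{54}{-99} \right)} = 3098 + \left(-9 + \frac{\frac{23}{-17} + \frac{54}{-99}}{9} + \frac{2 \left(\frac{23}{-17} + \frac{54}{-99}\right)^{2}}{9}\right) = 3098 + \left(-9 + \frac{23 \left(- \frac{1}{17}\right) + 54 \left(- \frac{1}{99}\right)}{9} + \frac{2 \left(23 \left(- \frac{1}{17}\right) + 54 \left(- \frac{1}{99}\right)\right)^{2}}{9}\right) = 3098 + \left(-9 + \frac{- \frac{23}{17} - \frac{6}{11}}{9} + \frac{2 \left(- \frac{23}{17} - \frac{6}{11}\right)^{2}}{9}\right) = 3098 + \left(-9 + \frac{1}{9} \left(- \frac{355}{187}\right) + \frac{2 \left(- \frac{355}{187}\right)^{2}}{9}\right) = 3098 - \frac{2646824}{314721} = \frac{972358834}{314721}$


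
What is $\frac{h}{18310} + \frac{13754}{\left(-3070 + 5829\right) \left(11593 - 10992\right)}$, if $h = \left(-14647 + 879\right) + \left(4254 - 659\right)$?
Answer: $- \frac{16616615767}{30360891290} \approx -0.5473$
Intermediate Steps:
$h = -10173$ ($h = -13768 + \left(4254 - 659\right) = -13768 + 3595 = -10173$)
$\frac{h}{18310} + \frac{13754}{\left(-3070 + 5829\right) \left(11593 - 10992\right)} = - \frac{10173}{18310} + \frac{13754}{\left(-3070 + 5829\right) \left(11593 - 10992\right)} = \left(-10173\right) \frac{1}{18310} + \frac{13754}{2759 \cdot 601} = - \frac{10173}{18310} + \frac{13754}{1658159} = - \frac{16616615767}{30360891290}$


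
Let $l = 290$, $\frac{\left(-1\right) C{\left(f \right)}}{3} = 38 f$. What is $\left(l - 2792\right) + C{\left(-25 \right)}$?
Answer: $348$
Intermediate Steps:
$C{\left(f \right)} = - 114 f$ ($C{\left(f \right)} = - 3 \cdot 38 f = - 114 f$)
$\left(l - 2792\right) + C{\left(-25 \right)} = \left(290 - 2792\right) - -2850 = -2502 + 2850 = 348$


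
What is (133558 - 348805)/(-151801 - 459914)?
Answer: 71749/203905 ≈ 0.35187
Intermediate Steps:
(133558 - 348805)/(-151801 - 459914) = -215247/(-611715) = -215247*(-1/611715) = 71749/203905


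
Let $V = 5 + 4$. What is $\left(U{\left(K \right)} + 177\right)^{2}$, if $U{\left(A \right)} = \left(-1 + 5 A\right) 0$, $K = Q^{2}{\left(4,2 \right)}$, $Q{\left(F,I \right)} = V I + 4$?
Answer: $31329$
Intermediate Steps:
$V = 9$
$Q{\left(F,I \right)} = 4 + 9 I$ ($Q{\left(F,I \right)} = 9 I + 4 = 4 + 9 I$)
$K = 484$ ($K = \left(4 + 9 \cdot 2\right)^{2} = \left(4 + 18\right)^{2} = 22^{2} = 484$)
$U{\left(A \right)} = 0$
$\left(U{\left(K \right)} + 177\right)^{2} = \left(0 + 177\right)^{2} = 177^{2} = 31329$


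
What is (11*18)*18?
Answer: 3564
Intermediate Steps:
(11*18)*18 = 198*18 = 3564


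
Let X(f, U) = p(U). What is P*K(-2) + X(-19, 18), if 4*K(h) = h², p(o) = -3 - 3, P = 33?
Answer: 27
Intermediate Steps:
p(o) = -6
X(f, U) = -6
K(h) = h²/4
P*K(-2) + X(-19, 18) = 33*((¼)*(-2)²) - 6 = 33*((¼)*4) - 6 = 33*1 - 6 = 33 - 6 = 27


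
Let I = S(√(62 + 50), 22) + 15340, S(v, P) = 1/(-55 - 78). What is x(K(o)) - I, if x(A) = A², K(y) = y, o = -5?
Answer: -2036894/133 ≈ -15315.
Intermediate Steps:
S(v, P) = -1/133 (S(v, P) = 1/(-133) = -1/133)
I = 2040219/133 (I = -1/133 + 15340 = 2040219/133 ≈ 15340.)
x(K(o)) - I = (-5)² - 1*2040219/133 = 25 - 2040219/133 = -2036894/133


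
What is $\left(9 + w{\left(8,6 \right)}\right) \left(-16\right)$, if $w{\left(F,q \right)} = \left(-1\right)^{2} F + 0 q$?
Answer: $-272$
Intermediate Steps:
$w{\left(F,q \right)} = F$ ($w{\left(F,q \right)} = 1 F + 0 = F + 0 = F$)
$\left(9 + w{\left(8,6 \right)}\right) \left(-16\right) = \left(9 + 8\right) \left(-16\right) = 17 \left(-16\right) = -272$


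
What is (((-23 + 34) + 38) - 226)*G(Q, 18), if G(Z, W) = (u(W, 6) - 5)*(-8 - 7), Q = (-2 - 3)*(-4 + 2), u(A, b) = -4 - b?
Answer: -39825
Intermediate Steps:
Q = 10 (Q = -5*(-2) = 10)
G(Z, W) = 225 (G(Z, W) = ((-4 - 1*6) - 5)*(-8 - 7) = ((-4 - 6) - 5)*(-15) = (-10 - 5)*(-15) = -15*(-15) = 225)
(((-23 + 34) + 38) - 226)*G(Q, 18) = (((-23 + 34) + 38) - 226)*225 = ((11 + 38) - 226)*225 = (49 - 226)*225 = -177*225 = -39825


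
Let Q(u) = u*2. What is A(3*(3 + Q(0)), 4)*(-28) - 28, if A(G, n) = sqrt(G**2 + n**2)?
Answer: -28 - 28*sqrt(97) ≈ -303.77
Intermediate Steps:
Q(u) = 2*u
A(3*(3 + Q(0)), 4)*(-28) - 28 = sqrt((3*(3 + 2*0))**2 + 4**2)*(-28) - 28 = sqrt((3*(3 + 0))**2 + 16)*(-28) - 28 = sqrt((3*3)**2 + 16)*(-28) - 28 = sqrt(9**2 + 16)*(-28) - 28 = sqrt(81 + 16)*(-28) - 28 = sqrt(97)*(-28) - 28 = -28*sqrt(97) - 28 = -28 - 28*sqrt(97)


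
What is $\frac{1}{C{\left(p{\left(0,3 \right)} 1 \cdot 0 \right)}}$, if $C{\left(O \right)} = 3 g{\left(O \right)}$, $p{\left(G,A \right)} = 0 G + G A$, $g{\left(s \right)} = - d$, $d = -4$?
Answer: $\frac{1}{12} \approx 0.083333$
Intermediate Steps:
$g{\left(s \right)} = 4$ ($g{\left(s \right)} = \left(-1\right) \left(-4\right) = 4$)
$p{\left(G,A \right)} = A G$ ($p{\left(G,A \right)} = 0 + A G = A G$)
$C{\left(O \right)} = 12$ ($C{\left(O \right)} = 3 \cdot 4 = 12$)
$\frac{1}{C{\left(p{\left(0,3 \right)} 1 \cdot 0 \right)}} = \frac{1}{12}$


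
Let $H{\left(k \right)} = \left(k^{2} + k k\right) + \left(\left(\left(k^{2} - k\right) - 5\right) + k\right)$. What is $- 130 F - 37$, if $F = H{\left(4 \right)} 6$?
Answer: $-33577$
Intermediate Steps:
$H{\left(k \right)} = -5 + 3 k^{2}$ ($H{\left(k \right)} = \left(k^{2} + k^{2}\right) + \left(\left(-5 + k^{2} - k\right) + k\right) = 2 k^{2} + \left(-5 + k^{2}\right) = -5 + 3 k^{2}$)
$F = 258$ ($F = \left(-5 + 3 \cdot 4^{2}\right) 6 = \left(-5 + 3 \cdot 16\right) 6 = \left(-5 + 48\right) 6 = 43 \cdot 6 = 258$)
$- 130 F - 37 = \left(-130\right) 258 - 37 = -33540 - 37 = -33577$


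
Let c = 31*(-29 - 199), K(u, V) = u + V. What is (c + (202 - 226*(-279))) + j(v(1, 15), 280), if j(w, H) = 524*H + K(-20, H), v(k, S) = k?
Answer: 203168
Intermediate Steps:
K(u, V) = V + u
j(w, H) = -20 + 525*H (j(w, H) = 524*H + (H - 20) = 524*H + (-20 + H) = -20 + 525*H)
c = -7068 (c = 31*(-228) = -7068)
(c + (202 - 226*(-279))) + j(v(1, 15), 280) = (-7068 + (202 - 226*(-279))) + (-20 + 525*280) = (-7068 + (202 + 63054)) + (-20 + 147000) = (-7068 + 63256) + 146980 = 56188 + 146980 = 203168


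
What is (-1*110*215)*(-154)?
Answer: 3642100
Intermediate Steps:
(-1*110*215)*(-154) = -110*215*(-154) = -23650*(-154) = 3642100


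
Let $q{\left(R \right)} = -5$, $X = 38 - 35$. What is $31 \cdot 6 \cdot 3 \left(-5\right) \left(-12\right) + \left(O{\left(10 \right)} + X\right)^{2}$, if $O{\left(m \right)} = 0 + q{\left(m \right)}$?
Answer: $33484$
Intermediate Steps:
$X = 3$
$O{\left(m \right)} = -5$ ($O{\left(m \right)} = 0 - 5 = -5$)
$31 \cdot 6 \cdot 3 \left(-5\right) \left(-12\right) + \left(O{\left(10 \right)} + X\right)^{2} = 31 \cdot 6 \cdot 3 \left(-5\right) \left(-12\right) + \left(-5 + 3\right)^{2} = 31 \cdot 18 \left(-5\right) \left(-12\right) + \left(-2\right)^{2} = 31 \left(-90\right) \left(-12\right) + 4 = \left(-2790\right) \left(-12\right) + 4 = 33480 + 4 = 33484$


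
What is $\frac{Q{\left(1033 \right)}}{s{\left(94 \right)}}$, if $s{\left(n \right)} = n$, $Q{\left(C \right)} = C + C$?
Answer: $\frac{1033}{47} \approx 21.979$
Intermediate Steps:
$Q{\left(C \right)} = 2 C$
$\frac{Q{\left(1033 \right)}}{s{\left(94 \right)}} = \frac{2 \cdot 1033}{94} = 2066 \cdot \frac{1}{94} = \frac{1033}{47}$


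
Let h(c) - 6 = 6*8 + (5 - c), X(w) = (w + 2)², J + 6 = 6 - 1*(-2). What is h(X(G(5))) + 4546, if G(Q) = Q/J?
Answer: 18339/4 ≈ 4584.8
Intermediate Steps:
J = 2 (J = -6 + (6 - 1*(-2)) = -6 + (6 + 2) = -6 + 8 = 2)
G(Q) = Q/2
X(w) = (2 + w)²
h(c) = 59 - c (h(c) = 6 + (6*8 + (5 - c)) = 6 + (48 + (5 - c)) = 6 + (53 - c) = 59 - c)
h(X(G(5))) + 4546 = (59 - (2 + (½)*5)²) + 4546 = (59 - (2 + 5/2)²) + 4546 = (59 - (9/2)²) + 4546 = (59 - 1*81/4) + 4546 = (59 - 81/4) + 4546 = 155/4 + 4546 = 18339/4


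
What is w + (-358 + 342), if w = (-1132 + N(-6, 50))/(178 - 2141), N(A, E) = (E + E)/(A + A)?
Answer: -90803/5889 ≈ -15.419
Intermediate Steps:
N(A, E) = E/A (N(A, E) = (2*E)/((2*A)) = (2*E)*(1/(2*A)) = E/A)
w = 3421/5889 (w = (-1132 + 50/(-6))/(178 - 2141) = (-1132 + 50*(-1/6))/(-1963) = (-1132 - 25/3)*(-1/1963) = -3421/3*(-1/1963) = 3421/5889 ≈ 0.58091)
w + (-358 + 342) = 3421/5889 + (-358 + 342) = 3421/5889 - 16 = -90803/5889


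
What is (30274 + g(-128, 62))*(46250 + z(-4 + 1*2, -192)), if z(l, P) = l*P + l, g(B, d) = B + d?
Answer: 1408659456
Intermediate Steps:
z(l, P) = l + P*l (z(l, P) = P*l + l = l + P*l)
(30274 + g(-128, 62))*(46250 + z(-4 + 1*2, -192)) = (30274 + (-128 + 62))*(46250 + (-4 + 1*2)*(1 - 192)) = (30274 - 66)*(46250 + (-4 + 2)*(-191)) = 30208*(46250 - 2*(-191)) = 30208*(46250 + 382) = 30208*46632 = 1408659456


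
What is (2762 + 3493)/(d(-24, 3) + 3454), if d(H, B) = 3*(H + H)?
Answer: 1251/662 ≈ 1.8897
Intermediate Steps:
d(H, B) = 6*H (d(H, B) = 3*(2*H) = 6*H)
(2762 + 3493)/(d(-24, 3) + 3454) = (2762 + 3493)/(6*(-24) + 3454) = 6255/(-144 + 3454) = 6255/3310 = 6255*(1/3310) = 1251/662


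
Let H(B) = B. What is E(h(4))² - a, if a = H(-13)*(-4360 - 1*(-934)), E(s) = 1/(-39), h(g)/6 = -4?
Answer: -67742297/1521 ≈ -44538.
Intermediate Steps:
h(g) = -24 (h(g) = 6*(-4) = -24)
E(s) = -1/39
a = 44538 (a = -13*(-4360 - 1*(-934)) = -13*(-4360 + 934) = -13*(-3426) = 44538)
E(h(4))² - a = (-1/39)² - 1*44538 = 1/1521 - 44538 = -67742297/1521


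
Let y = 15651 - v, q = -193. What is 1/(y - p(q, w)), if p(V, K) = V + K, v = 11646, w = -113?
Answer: 1/4311 ≈ 0.00023196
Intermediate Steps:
p(V, K) = K + V
y = 4005 (y = 15651 - 1*11646 = 15651 - 11646 = 4005)
1/(y - p(q, w)) = 1/(4005 - (-113 - 193)) = 1/(4005 - 1*(-306)) = 1/(4005 + 306) = 1/4311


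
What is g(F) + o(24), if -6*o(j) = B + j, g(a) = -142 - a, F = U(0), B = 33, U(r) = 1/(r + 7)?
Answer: -2123/14 ≈ -151.64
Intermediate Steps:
U(r) = 1/(7 + r)
F = 1/7 (F = 1/(7 + 0) = 1/7 ≈ 0.14286)
o(j) = -11/2 - j/6 (o(j) = -(33 + j)/6 = -11/2 - j/6)
g(F) + o(24) = (-142 - 1*1/7) + (-11/2 - 1/6*24) = (-142 - 1/7) + (-11/2 - 4) = -995/7 - 19/2 = -2123/14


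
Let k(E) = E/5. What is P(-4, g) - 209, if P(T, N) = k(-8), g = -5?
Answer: -1053/5 ≈ -210.60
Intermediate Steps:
k(E) = E/5 (k(E) = E*(⅕) = E/5)
P(T, N) = -8/5 (P(T, N) = (⅕)*(-8) = -8/5)
P(-4, g) - 209 = -8/5 - 209 = -1053/5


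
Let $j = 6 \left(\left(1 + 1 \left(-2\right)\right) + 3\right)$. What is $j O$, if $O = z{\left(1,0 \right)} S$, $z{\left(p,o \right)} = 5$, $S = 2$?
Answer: $120$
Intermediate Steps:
$O = 10$ ($O = 5 \cdot 2 = 10$)
$j = 12$ ($j = 6 \left(\left(1 - 2\right) + 3\right) = 6 \left(-1 + 3\right) = 6 \cdot 2 = 12$)
$j O = 12 \cdot 10 = 120$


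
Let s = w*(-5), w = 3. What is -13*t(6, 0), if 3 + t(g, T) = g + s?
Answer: 156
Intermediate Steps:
s = -15 (s = 3*(-5) = -15)
t(g, T) = -18 + g (t(g, T) = -3 + (g - 15) = -3 + (-15 + g) = -18 + g)
-13*t(6, 0) = -13*(-18 + 6) = -13*(-12) = 156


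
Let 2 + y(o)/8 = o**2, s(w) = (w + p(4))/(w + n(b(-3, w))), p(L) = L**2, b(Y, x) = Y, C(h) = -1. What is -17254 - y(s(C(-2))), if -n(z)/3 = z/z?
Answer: -34701/2 ≈ -17351.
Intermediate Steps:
n(z) = -3 (n(z) = -3*z/z = -3*1 = -3)
s(w) = (16 + w)/(-3 + w) (s(w) = (w + 4**2)/(w - 3) = (w + 16)/(-3 + w) = (16 + w)/(-3 + w))
y(o) = -16 + 8*o**2
-17254 - y(s(C(-2))) = -17254 - (-16 + 8*((16 - 1)/(-3 - 1))**2) = -17254 - (-16 + 8*(15/(-4))**2) = -17254 - (-16 + 8*(-1/4*15)**2) = -17254 - (-16 + 8*(-15/4)**2) = -17254 - (-16 + 8*(225/16)) = -17254 - (-16 + 225/2) = -17254 - 1*193/2 = -17254 - 193/2 = -34701/2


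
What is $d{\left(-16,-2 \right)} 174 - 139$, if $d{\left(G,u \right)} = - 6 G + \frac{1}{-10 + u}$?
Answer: $\frac{33101}{2} \approx 16551.0$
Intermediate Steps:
$d{\left(G,u \right)} = \frac{1}{-10 + u} - 6 G$
$d{\left(-16,-2 \right)} 174 - 139 = \frac{1 + 60 \left(-16\right) - \left(-96\right) \left(-2\right)}{-10 - 2} \cdot 174 - 139 = \frac{1 - 960 - 192}{-12} \cdot 174 - 139 = \left(- \frac{1}{12}\right) \left(-1151\right) 174 - 139 = \frac{1151}{12} \cdot 174 - 139 = \frac{33379}{2} - 139 = \frac{33101}{2}$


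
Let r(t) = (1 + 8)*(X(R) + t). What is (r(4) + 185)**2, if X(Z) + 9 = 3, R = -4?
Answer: 27889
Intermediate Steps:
X(Z) = -6 (X(Z) = -9 + 3 = -6)
r(t) = -54 + 9*t (r(t) = (1 + 8)*(-6 + t) = 9*(-6 + t) = -54 + 9*t)
(r(4) + 185)**2 = ((-54 + 9*4) + 185)**2 = ((-54 + 36) + 185)**2 = (-18 + 185)**2 = 167**2 = 27889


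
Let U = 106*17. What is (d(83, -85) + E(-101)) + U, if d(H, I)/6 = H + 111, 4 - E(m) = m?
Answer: 3071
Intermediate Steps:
E(m) = 4 - m
U = 1802
d(H, I) = 666 + 6*H (d(H, I) = 6*(H + 111) = 6*(111 + H) = 666 + 6*H)
(d(83, -85) + E(-101)) + U = ((666 + 6*83) + (4 - 1*(-101))) + 1802 = ((666 + 498) + (4 + 101)) + 1802 = (1164 + 105) + 1802 = 1269 + 1802 = 3071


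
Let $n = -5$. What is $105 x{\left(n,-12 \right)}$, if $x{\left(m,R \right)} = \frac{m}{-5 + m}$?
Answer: $\frac{105}{2} \approx 52.5$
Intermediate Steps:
$105 x{\left(n,-12 \right)} = 105 \left(- \frac{5}{-5 - 5}\right) = 105 \left(- \frac{5}{-10}\right) = 105 \left(\left(-5\right) \left(- \frac{1}{10}\right)\right) = 105 \cdot \frac{1}{2} = \frac{105}{2}$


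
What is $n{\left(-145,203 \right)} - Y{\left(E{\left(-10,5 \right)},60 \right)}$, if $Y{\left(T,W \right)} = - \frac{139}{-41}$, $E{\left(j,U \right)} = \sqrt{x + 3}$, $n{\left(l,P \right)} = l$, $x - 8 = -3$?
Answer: $- \frac{6084}{41} \approx -148.39$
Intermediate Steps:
$x = 5$ ($x = 8 - 3 = 5$)
$E{\left(j,U \right)} = 2 \sqrt{2}$ ($E{\left(j,U \right)} = \sqrt{5 + 3} = \sqrt{8} = 2 \sqrt{2}$)
$Y{\left(T,W \right)} = \frac{139}{41}$ ($Y{\left(T,W \right)} = \left(-139\right) \left(- \frac{1}{41}\right) = \frac{139}{41}$)
$n{\left(-145,203 \right)} - Y{\left(E{\left(-10,5 \right)},60 \right)} = -145 - \frac{139}{41} = - \frac{6084}{41}$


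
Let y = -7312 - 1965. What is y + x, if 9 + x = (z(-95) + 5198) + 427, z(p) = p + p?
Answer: -3851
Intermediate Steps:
z(p) = 2*p
y = -9277
x = 5426 (x = -9 + ((2*(-95) + 5198) + 427) = -9 + ((-190 + 5198) + 427) = -9 + (5008 + 427) = -9 + 5435 = 5426)
y + x = -9277 + 5426 = -3851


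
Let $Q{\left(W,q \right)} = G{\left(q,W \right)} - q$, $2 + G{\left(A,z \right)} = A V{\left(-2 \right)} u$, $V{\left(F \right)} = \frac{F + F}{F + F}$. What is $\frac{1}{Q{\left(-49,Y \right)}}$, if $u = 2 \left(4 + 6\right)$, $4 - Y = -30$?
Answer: $\frac{1}{644} \approx 0.0015528$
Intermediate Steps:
$Y = 34$ ($Y = 4 - -30 = 4 + 30 = 34$)
$u = 20$ ($u = 2 \cdot 10 = 20$)
$V{\left(F \right)} = 1$ ($V{\left(F \right)} = \frac{2 F}{2 F} = 2 F \frac{1}{2 F} = 1$)
$G{\left(A,z \right)} = -2 + 20 A$ ($G{\left(A,z \right)} = -2 + A 1 \cdot 20 = -2 + A 20 = -2 + 20 A$)
$Q{\left(W,q \right)} = -2 + 19 q$ ($Q{\left(W,q \right)} = \left(-2 + 20 q\right) - q = -2 + 19 q$)
$\frac{1}{Q{\left(-49,Y \right)}} = \frac{1}{-2 + 19 \cdot 34} = \frac{1}{-2 + 646} = \frac{1}{644}$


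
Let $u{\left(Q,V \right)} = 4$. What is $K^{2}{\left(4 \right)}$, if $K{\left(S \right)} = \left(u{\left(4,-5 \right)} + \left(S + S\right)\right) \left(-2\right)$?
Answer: $576$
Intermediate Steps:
$K{\left(S \right)} = -8 - 4 S$ ($K{\left(S \right)} = \left(4 + \left(S + S\right)\right) \left(-2\right) = \left(4 + 2 S\right) \left(-2\right) = -8 - 4 S$)
$K^{2}{\left(4 \right)} = \left(-8 - 16\right)^{2} = \left(-24\right)^{2} = 576$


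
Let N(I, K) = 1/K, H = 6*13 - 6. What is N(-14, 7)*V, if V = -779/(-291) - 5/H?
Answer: 18211/48888 ≈ 0.37250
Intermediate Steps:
H = 72 (H = 78 - 6 = 72)
V = 18211/6984 (V = -779/(-291) - 5/72 = -779*(-1/291) - 5*1/72 = 779/291 - 5/72 = 18211/6984 ≈ 2.6075)
N(-14, 7)*V = (18211/6984)/7 = (1/7)*(18211/6984) = 18211/48888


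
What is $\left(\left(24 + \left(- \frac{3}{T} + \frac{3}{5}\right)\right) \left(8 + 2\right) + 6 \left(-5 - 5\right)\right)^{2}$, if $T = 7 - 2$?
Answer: $32400$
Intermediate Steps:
$T = 5$ ($T = 7 - 2 = 5$)
$\left(\left(24 + \left(- \frac{3}{T} + \frac{3}{5}\right)\right) \left(8 + 2\right) + 6 \left(-5 - 5\right)\right)^{2} = \left(\left(24 + \left(- \frac{3}{5} + \frac{3}{5}\right)\right) \left(8 + 2\right) + 6 \left(-5 - 5\right)\right)^{2} = \left(\left(24 + \left(\left(-3\right) \frac{1}{5} + 3 \cdot \frac{1}{5}\right)\right) 10 + 6 \left(-10\right)\right)^{2} = \left(\left(24 + \left(- \frac{3}{5} + \frac{3}{5}\right)\right) 10 - 60\right)^{2} = \left(\left(24 + 0\right) 10 - 60\right)^{2} = \left(24 \cdot 10 - 60\right)^{2} = \left(240 - 60\right)^{2} = 180^{2} = 32400$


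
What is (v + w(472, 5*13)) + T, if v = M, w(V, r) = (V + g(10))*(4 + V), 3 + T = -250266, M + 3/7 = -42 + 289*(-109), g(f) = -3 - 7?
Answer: -433303/7 ≈ -61900.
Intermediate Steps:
g(f) = -10
M = -220804/7 (M = -3/7 + (-42 + 289*(-109)) = -3/7 + (-42 - 31501) = -3/7 - 31543 = -220804/7 ≈ -31543.)
T = -250269 (T = -3 - 250266 = -250269)
w(V, r) = (-10 + V)*(4 + V) (w(V, r) = (V - 10)*(4 + V) = (-10 + V)*(4 + V))
v = -220804/7 ≈ -31543.
(v + w(472, 5*13)) + T = (-220804/7 + (-40 + 472² - 6*472)) - 250269 = (-220804/7 + (-40 + 222784 - 2832)) - 250269 = (-220804/7 + 219912) - 250269 = 1318580/7 - 250269 = -433303/7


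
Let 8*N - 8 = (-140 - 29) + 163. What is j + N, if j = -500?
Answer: -1999/4 ≈ -499.75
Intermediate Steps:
N = ¼ (N = 1 + ((-140 - 29) + 163)/8 = 1 + (-169 + 163)/8 = 1 + (⅛)*(-6) = 1 - ¾ = ¼ ≈ 0.25000)
j + N = -500 + ¼ = -1999/4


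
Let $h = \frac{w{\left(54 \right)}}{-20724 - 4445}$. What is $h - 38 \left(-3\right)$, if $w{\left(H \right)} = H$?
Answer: $\frac{2869212}{25169} \approx 114.0$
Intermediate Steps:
$h = - \frac{54}{25169}$ ($h = \frac{54}{-20724 - 4445} = \frac{54}{-25169} = 54 \left(- \frac{1}{25169}\right) = - \frac{54}{25169} \approx -0.0021455$)
$h - 38 \left(-3\right) = - \frac{54}{25169} - 38 \left(-3\right) = - \frac{54}{25169} - -114 = - \frac{54}{25169} + 114 = \frac{2869212}{25169}$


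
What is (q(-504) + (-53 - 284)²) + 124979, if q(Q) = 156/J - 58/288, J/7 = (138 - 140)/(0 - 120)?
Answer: 241804021/1008 ≈ 2.3989e+5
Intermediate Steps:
J = 7/60 (J = 7*((138 - 140)/(0 - 120)) = 7*(-2/(-120)) = 7*(-2*(-1/120)) = 7*(1/60) = 7/60 ≈ 0.11667)
q(Q) = 1347637/1008 (q(Q) = 156/(7/60) - 58/288 = 156*(60/7) - 58*1/288 = 9360/7 - 29/144 = 1347637/1008)
(q(-504) + (-53 - 284)²) + 124979 = (1347637/1008 + (-53 - 284)²) + 124979 = (1347637/1008 + (-337)²) + 124979 = (1347637/1008 + 113569) + 124979 = 115825189/1008 + 124979 = 241804021/1008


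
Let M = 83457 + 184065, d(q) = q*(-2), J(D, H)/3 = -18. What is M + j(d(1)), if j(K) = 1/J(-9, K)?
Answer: 14446187/54 ≈ 2.6752e+5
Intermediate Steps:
J(D, H) = -54 (J(D, H) = 3*(-18) = -54)
d(q) = -2*q
j(K) = -1/54 (j(K) = 1/(-54) = -1/54)
M = 267522
M + j(d(1)) = 267522 - 1/54 = 14446187/54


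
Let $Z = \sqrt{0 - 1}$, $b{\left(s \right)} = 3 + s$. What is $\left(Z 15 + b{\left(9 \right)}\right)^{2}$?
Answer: $-81 + 360 i \approx -81.0 + 360.0 i$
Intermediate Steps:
$Z = i$ ($Z = \sqrt{-1} = i \approx 1.0 i$)
$\left(Z 15 + b{\left(9 \right)}\right)^{2} = \left(i 15 + \left(3 + 9\right)\right)^{2} = \left(15 i + 12\right)^{2} = \left(12 + 15 i\right)^{2}$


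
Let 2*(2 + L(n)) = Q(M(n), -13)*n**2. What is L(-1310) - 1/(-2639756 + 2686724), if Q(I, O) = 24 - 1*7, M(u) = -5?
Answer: 685115076863/46968 ≈ 1.4587e+7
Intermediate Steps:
Q(I, O) = 17 (Q(I, O) = 24 - 7 = 17)
L(n) = -2 + 17*n**2/2 (L(n) = -2 + (17*n**2)/2 = -2 + 17*n**2/2)
L(-1310) - 1/(-2639756 + 2686724) = (-2 + (17/2)*(-1310)**2) - 1/(-2639756 + 2686724) = (-2 + (17/2)*1716100) - 1/46968 = (-2 + 14586850) - 1*1/46968 = 14586848 - 1/46968 = 685115076863/46968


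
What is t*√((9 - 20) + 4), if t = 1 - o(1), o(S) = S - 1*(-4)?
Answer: -4*I*√7 ≈ -10.583*I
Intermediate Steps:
o(S) = 4 + S (o(S) = S + 4 = 4 + S)
t = -4 (t = 1 - (4 + 1) = 1 - 1*5 = 1 - 5 = -4)
t*√((9 - 20) + 4) = -4*√((9 - 20) + 4) = -4*√(-11 + 4) = -4*I*√7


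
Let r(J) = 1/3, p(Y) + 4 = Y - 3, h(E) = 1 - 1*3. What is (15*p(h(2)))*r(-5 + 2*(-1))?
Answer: -45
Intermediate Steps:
h(E) = -2 (h(E) = 1 - 3 = -2)
p(Y) = -7 + Y (p(Y) = -4 + (Y - 3) = -4 + (-3 + Y) = -7 + Y)
r(J) = ⅓ (r(J) = 1*(⅓) = ⅓)
(15*p(h(2)))*r(-5 + 2*(-1)) = (15*(-7 - 2))*(⅓) = (15*(-9))*(⅓) = -135*⅓ = -45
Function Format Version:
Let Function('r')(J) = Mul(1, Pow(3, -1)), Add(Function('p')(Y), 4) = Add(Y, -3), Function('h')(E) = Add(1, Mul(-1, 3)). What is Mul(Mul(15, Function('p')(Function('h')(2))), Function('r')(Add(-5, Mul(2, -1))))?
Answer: -45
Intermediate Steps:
Function('h')(E) = -2 (Function('h')(E) = Add(1, -3) = -2)
Function('p')(Y) = Add(-7, Y) (Function('p')(Y) = Add(-4, Add(Y, -3)) = Add(-4, Add(-3, Y)) = Add(-7, Y))
Function('r')(J) = Rational(1, 3) (Function('r')(J) = Mul(1, Rational(1, 3)) = Rational(1, 3))
Mul(Mul(15, Function('p')(Function('h')(2))), Function('r')(Add(-5, Mul(2, -1)))) = Mul(Mul(15, Add(-7, -2)), Rational(1, 3)) = Mul(Mul(15, -9), Rational(1, 3)) = Mul(-135, Rational(1, 3)) = -45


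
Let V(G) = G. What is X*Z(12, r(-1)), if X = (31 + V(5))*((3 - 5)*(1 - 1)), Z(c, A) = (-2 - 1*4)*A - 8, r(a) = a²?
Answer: 0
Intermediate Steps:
Z(c, A) = -8 - 6*A (Z(c, A) = (-2 - 4)*A - 8 = -6*A - 8 = -8 - 6*A)
X = 0 (X = (31 + 5)*((3 - 5)*(1 - 1)) = 36*(-2*0) = 36*0 = 0)
X*Z(12, r(-1)) = 0*(-8 - 6*(-1)²) = 0*(-8 - 6*1) = 0*(-8 - 6) = 0*(-14) = 0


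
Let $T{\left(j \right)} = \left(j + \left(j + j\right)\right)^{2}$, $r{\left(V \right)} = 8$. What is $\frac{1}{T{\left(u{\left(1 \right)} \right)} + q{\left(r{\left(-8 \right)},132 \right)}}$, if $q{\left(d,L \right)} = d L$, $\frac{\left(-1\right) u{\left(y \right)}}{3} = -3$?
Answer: $\frac{1}{1785} \approx 0.00056022$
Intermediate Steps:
$u{\left(y \right)} = 9$ ($u{\left(y \right)} = \left(-3\right) \left(-3\right) = 9$)
$T{\left(j \right)} = 9 j^{2}$ ($T{\left(j \right)} = \left(j + 2 j\right)^{2} = \left(3 j\right)^{2} = 9 j^{2}$)
$q{\left(d,L \right)} = L d$
$\frac{1}{T{\left(u{\left(1 \right)} \right)} + q{\left(r{\left(-8 \right)},132 \right)}} = \frac{1}{9 \cdot 9^{2} + 132 \cdot 8} = \frac{1}{9 \cdot 81 + 1056} = \frac{1}{729 + 1056} = \frac{1}{1785}$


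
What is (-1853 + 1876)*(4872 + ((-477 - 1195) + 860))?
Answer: 93380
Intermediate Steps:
(-1853 + 1876)*(4872 + ((-477 - 1195) + 860)) = 23*(4872 + (-1672 + 860)) = 23*(4872 - 812) = 23*4060 = 93380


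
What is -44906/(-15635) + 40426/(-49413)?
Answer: 1586879668/772572255 ≈ 2.0540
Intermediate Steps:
-44906/(-15635) + 40426/(-49413) = -44906*(-1/15635) + 40426*(-1/49413) = 44906/15635 - 40426/49413 = 1586879668/772572255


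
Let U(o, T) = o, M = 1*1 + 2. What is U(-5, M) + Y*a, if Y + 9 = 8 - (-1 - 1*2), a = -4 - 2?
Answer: -17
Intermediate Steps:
M = 3 (M = 1 + 2 = 3)
a = -6
Y = 2 (Y = -9 + (8 - (-1 - 1*2)) = -9 + (8 - (-1 - 2)) = -9 + (8 - 1*(-3)) = -9 + (8 + 3) = -9 + 11 = 2)
U(-5, M) + Y*a = -5 + 2*(-6) = -5 - 12 = -17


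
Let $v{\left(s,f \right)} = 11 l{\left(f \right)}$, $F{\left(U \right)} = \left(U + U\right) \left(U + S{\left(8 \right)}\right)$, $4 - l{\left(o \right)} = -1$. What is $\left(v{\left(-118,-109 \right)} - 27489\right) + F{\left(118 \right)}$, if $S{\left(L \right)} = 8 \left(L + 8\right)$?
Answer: $30622$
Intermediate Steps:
$l{\left(o \right)} = 5$ ($l{\left(o \right)} = 4 - -1 = 4 + 1 = 5$)
$S{\left(L \right)} = 64 + 8 L$ ($S{\left(L \right)} = 8 \left(8 + L\right) = 64 + 8 L$)
$F{\left(U \right)} = 2 U \left(128 + U\right)$ ($F{\left(U \right)} = \left(U + U\right) \left(U + \left(64 + 8 \cdot 8\right)\right) = 2 U \left(U + \left(64 + 64\right)\right) = 2 U \left(U + 128\right) = 2 U \left(128 + U\right)$)
$v{\left(s,f \right)} = 55$ ($v{\left(s,f \right)} = 11 \cdot 5 = 55$)
$\left(v{\left(-118,-109 \right)} - 27489\right) + F{\left(118 \right)} = \left(55 - 27489\right) + 2 \cdot 118 \left(128 + 118\right) = \left(55 - 27489\right) + 2 \cdot 118 \cdot 246 = -27434 + 58056 = 30622$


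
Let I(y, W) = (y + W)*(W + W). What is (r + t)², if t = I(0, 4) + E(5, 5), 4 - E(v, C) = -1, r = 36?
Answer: 5329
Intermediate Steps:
E(v, C) = 5 (E(v, C) = 4 - 1*(-1) = 4 + 1 = 5)
I(y, W) = 2*W*(W + y) (I(y, W) = (W + y)*(2*W) = 2*W*(W + y))
t = 37 (t = 2*4*(4 + 0) + 5 = 2*4*4 + 5 = 32 + 5 = 37)
(r + t)² = (36 + 37)² = 73² = 5329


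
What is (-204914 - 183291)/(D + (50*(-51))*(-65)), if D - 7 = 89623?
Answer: -77641/51076 ≈ -1.5201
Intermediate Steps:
D = 89630 (D = 7 + 89623 = 89630)
(-204914 - 183291)/(D + (50*(-51))*(-65)) = (-204914 - 183291)/(89630 + (50*(-51))*(-65)) = -388205/(89630 - 2550*(-65)) = -388205/(89630 + 165750) = -388205/255380 = -388205*1/255380 = -77641/51076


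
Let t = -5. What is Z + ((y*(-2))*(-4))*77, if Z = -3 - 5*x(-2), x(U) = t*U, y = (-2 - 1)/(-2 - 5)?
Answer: 211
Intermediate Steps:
y = 3/7 (y = -3/(-7) = -3*(-⅐) = 3/7 ≈ 0.42857)
x(U) = -5*U
Z = -53 (Z = -3 - (-25)*(-2) = -3 - 5*10 = -3 - 50 = -53)
Z + ((y*(-2))*(-4))*77 = -53 + (((3/7)*(-2))*(-4))*77 = -53 - 6/7*(-4)*77 = -53 + (24/7)*77 = -53 + 264 = 211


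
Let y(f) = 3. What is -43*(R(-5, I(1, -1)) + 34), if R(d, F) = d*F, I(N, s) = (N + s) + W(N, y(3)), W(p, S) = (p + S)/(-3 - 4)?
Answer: -11094/7 ≈ -1584.9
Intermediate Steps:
W(p, S) = -S/7 - p/7 (W(p, S) = (S + p)/(-7) = (S + p)*(-⅐) = -S/7 - p/7)
I(N, s) = -3/7 + s + 6*N/7 (I(N, s) = (N + s) + (-⅐*3 - N/7) = (N + s) + (-3/7 - N/7) = -3/7 + s + 6*N/7)
R(d, F) = F*d
-43*(R(-5, I(1, -1)) + 34) = -43*((-3/7 - 1 + (6/7)*1)*(-5) + 34) = -43*((-3/7 - 1 + 6/7)*(-5) + 34) = -43*(-4/7*(-5) + 34) = -43*(20/7 + 34) = -43*258/7 = -11094/7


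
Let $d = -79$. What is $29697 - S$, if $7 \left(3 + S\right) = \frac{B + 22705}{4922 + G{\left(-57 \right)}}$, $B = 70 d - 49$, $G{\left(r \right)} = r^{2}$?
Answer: $\frac{1698733774}{57197} \approx 29700.0$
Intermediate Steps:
$B = -5579$ ($B = 70 \left(-79\right) - 49 = -5530 - 49 = -5579$)
$S = - \frac{154465}{57197}$ ($S = -3 + \frac{\left(-5579 + 22705\right) \frac{1}{4922 + \left(-57\right)^{2}}}{7} = -3 + \frac{17126 \frac{1}{4922 + 3249}}{7} = -3 + \frac{17126 \cdot \frac{1}{8171}}{7} = -3 + \frac{1}{7} \cdot \frac{17126}{8171} = -3 + \frac{17126}{57197} = - \frac{154465}{57197} \approx -2.7006$)
$29697 - S = 29697 - - \frac{154465}{57197} = 29697 + \frac{154465}{57197} = \frac{1698733774}{57197}$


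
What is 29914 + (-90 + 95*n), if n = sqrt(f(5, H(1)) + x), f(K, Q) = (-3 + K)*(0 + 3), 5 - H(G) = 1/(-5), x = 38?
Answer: 29824 + 190*sqrt(11) ≈ 30454.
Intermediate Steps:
H(G) = 26/5 (H(G) = 5 - 1/(-5) = 5 - 1*(-1/5) = 5 + 1/5 = 26/5)
f(K, Q) = -9 + 3*K (f(K, Q) = (-3 + K)*3 = -9 + 3*K)
n = 2*sqrt(11) (n = sqrt((-9 + 3*5) + 38) = sqrt((-9 + 15) + 38) = sqrt(6 + 38) = sqrt(44) = 2*sqrt(11) ≈ 6.6332)
29914 + (-90 + 95*n) = 29914 + (-90 + 95*(2*sqrt(11))) = 29914 + (-90 + 190*sqrt(11)) = 29824 + 190*sqrt(11)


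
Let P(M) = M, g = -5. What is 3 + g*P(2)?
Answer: -7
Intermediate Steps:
3 + g*P(2) = 3 - 5*2 = 3 - 10 = -7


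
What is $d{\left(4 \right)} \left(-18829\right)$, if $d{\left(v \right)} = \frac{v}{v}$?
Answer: $-18829$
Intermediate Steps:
$d{\left(v \right)} = 1$
$d{\left(4 \right)} \left(-18829\right) = 1 \left(-18829\right) = -18829$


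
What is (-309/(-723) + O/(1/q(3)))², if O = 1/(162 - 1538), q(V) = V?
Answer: 19882410025/109969171456 ≈ 0.18080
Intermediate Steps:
O = -1/1376 (O = 1/(-1376) = -1/1376 ≈ -0.00072674)
(-309/(-723) + O/(1/q(3)))² = (-309/(-723) - 1/(1376*(1/3)))² = (-309*(-1/723) - 1/(1376*⅓))² = (103/241 - 1/1376*3)² = (103/241 - 3/1376)² = (141005/331616)² = 19882410025/109969171456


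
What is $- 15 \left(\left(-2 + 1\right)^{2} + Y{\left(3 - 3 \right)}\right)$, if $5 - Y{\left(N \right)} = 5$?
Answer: $-15$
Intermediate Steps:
$Y{\left(N \right)} = 0$ ($Y{\left(N \right)} = 5 - 5 = 0$)
$- 15 \left(\left(-2 + 1\right)^{2} + Y{\left(3 - 3 \right)}\right) = - 15 \left(\left(-2 + 1\right)^{2} + 0\right) = - 15 \left(\left(-1\right)^{2} + 0\right) = - 15 \left(1 + 0\right) = \left(-15\right) 1 = -15$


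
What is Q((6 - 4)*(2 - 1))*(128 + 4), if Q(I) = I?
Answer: 264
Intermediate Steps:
Q((6 - 4)*(2 - 1))*(128 + 4) = ((6 - 4)*(2 - 1))*(128 + 4) = (2*1)*132 = 2*132 = 264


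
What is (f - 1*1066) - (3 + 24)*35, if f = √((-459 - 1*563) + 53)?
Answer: -2011 + I*√969 ≈ -2011.0 + 31.129*I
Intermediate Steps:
f = I*√969 (f = √((-459 - 563) + 53) = √(-1022 + 53) = √(-969) = I*√969 ≈ 31.129*I)
(f - 1*1066) - (3 + 24)*35 = (I*√969 - 1*1066) - (3 + 24)*35 = (I*√969 - 1066) - 27*35 = (-1066 + I*√969) - 1*945 = (-1066 + I*√969) - 945 = -2011 + I*√969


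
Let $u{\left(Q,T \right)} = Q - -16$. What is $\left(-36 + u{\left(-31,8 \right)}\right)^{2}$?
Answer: $2601$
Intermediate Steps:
$u{\left(Q,T \right)} = 16 + Q$ ($u{\left(Q,T \right)} = Q + 16 = 16 + Q$)
$\left(-36 + u{\left(-31,8 \right)}\right)^{2} = \left(-36 + \left(16 - 31\right)\right)^{2} = \left(-36 - 15\right)^{2} = \left(-51\right)^{2} = 2601$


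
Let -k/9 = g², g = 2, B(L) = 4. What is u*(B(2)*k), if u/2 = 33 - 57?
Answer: 6912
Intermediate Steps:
k = -36 (k = -9*2² = -9*4 = -36)
u = -48 (u = 2*(33 - 57) = 2*(-24) = -48)
u*(B(2)*k) = -192*(-36) = -48*(-144) = 6912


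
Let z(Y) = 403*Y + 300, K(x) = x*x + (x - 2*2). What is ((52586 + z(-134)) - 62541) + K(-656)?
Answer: 366019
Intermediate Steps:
K(x) = -4 + x + x**2 (K(x) = x**2 + (x - 4) = x**2 + (-4 + x) = -4 + x + x**2)
z(Y) = 300 + 403*Y
((52586 + z(-134)) - 62541) + K(-656) = ((52586 + (300 + 403*(-134))) - 62541) + (-4 - 656 + (-656)**2) = ((52586 + (300 - 54002)) - 62541) + (-4 - 656 + 430336) = ((52586 - 53702) - 62541) + 429676 = (-1116 - 62541) + 429676 = -63657 + 429676 = 366019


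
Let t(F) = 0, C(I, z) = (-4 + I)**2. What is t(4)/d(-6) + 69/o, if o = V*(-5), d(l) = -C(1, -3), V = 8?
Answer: -69/40 ≈ -1.7250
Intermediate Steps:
d(l) = -9 (d(l) = -(-4 + 1)**2 = -1*(-3)**2 = -1*9 = -9)
o = -40 (o = 8*(-5) = -40)
t(4)/d(-6) + 69/o = 0/(-9) + 69/(-40) = 0*(-1/9) + 69*(-1/40) = 0 - 69/40 = -69/40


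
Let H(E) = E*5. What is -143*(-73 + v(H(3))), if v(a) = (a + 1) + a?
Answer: 6006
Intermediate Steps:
H(E) = 5*E
v(a) = 1 + 2*a (v(a) = (1 + a) + a = 1 + 2*a)
-143*(-73 + v(H(3))) = -143*(-73 + (1 + 2*(5*3))) = -143*(-73 + (1 + 2*15)) = -143*(-73 + (1 + 30)) = -143*(-73 + 31) = -143*(-42) = 6006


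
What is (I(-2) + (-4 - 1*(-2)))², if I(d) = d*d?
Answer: 4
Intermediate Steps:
I(d) = d²
(I(-2) + (-4 - 1*(-2)))² = ((-2)² + (-4 - 1*(-2)))² = (4 + (-4 + 2))² = (4 - 2)² = 2² = 4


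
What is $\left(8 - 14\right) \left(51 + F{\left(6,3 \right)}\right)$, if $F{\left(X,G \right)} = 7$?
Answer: $-348$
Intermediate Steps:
$\left(8 - 14\right) \left(51 + F{\left(6,3 \right)}\right) = \left(8 - 14\right) \left(51 + 7\right) = \left(8 - 14\right) 58 = \left(-6\right) 58 = -348$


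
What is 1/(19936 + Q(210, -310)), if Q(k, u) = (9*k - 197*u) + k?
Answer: 1/83106 ≈ 1.2033e-5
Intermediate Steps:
Q(k, u) = -197*u + 10*k (Q(k, u) = (-197*u + 9*k) + k = -197*u + 10*k)
1/(19936 + Q(210, -310)) = 1/(19936 + (-197*(-310) + 10*210)) = 1/(19936 + (61070 + 2100)) = 1/(19936 + 63170) = 1/83106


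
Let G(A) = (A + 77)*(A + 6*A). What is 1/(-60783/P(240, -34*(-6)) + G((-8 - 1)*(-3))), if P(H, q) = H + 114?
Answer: 118/2299147 ≈ 5.1323e-5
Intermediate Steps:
P(H, q) = 114 + H
G(A) = 7*A*(77 + A) (G(A) = (77 + A)*(7*A) = 7*A*(77 + A))
1/(-60783/P(240, -34*(-6)) + G((-8 - 1)*(-3))) = 1/(-60783/(114 + 240) + 7*((-8 - 1)*(-3))*(77 + (-8 - 1)*(-3))) = 1/(-60783/354 + 7*(-9*(-3))*(77 - 9*(-3))) = 1/(-60783*1/354 + 7*27*(77 + 27)) = 1/(-20261/118 + 7*27*104) = 1/(-20261/118 + 19656) = 1/(2299147/118) = 118/2299147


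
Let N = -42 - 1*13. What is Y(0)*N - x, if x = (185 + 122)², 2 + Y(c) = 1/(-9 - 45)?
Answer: -5083451/54 ≈ -94138.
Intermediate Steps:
Y(c) = -109/54 (Y(c) = -2 + 1/(-9 - 45) = -2 + 1/(-54) = -2 - 1/54 = -109/54)
N = -55 (N = -42 - 13 = -55)
x = 94249 (x = 307² = 94249)
Y(0)*N - x = -109/54*(-55) - 1*94249 = 5995/54 - 94249 = -5083451/54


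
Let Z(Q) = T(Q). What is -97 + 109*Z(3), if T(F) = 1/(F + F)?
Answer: -473/6 ≈ -78.833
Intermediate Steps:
T(F) = 1/(2*F)
Z(Q) = 1/(2*Q)
-97 + 109*Z(3) = -97 + 109*((½)/3) = -97 + 109*((½)*(⅓)) = -97 + 109*(⅙) = -97 + 109/6 = -473/6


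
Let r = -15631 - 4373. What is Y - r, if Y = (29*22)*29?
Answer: 38506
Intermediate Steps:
Y = 18502 (Y = 638*29 = 18502)
r = -20004
Y - r = 18502 - 1*(-20004) = 18502 + 20004 = 38506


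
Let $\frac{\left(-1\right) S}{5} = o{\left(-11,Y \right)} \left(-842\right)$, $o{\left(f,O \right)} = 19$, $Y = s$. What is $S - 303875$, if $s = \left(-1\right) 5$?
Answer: $-223885$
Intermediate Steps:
$s = -5$
$Y = -5$
$S = 79990$ ($S = - 5 \cdot 19 \left(-842\right) = \left(-5\right) \left(-15998\right) = 79990$)
$S - 303875 = 79990 - 303875 = -223885$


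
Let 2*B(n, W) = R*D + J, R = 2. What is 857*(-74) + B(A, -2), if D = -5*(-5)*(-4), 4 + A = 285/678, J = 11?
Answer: -127025/2 ≈ -63513.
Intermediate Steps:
A = -809/226 (A = -4 + 285/678 = -4 + 285*(1/678) = -4 + 95/226 = -809/226 ≈ -3.5796)
D = -100 (D = 25*(-4) = -100)
B(n, W) = -189/2 (B(n, W) = (2*(-100) + 11)/2 = (-200 + 11)/2 = (1/2)*(-189) = -189/2)
857*(-74) + B(A, -2) = 857*(-74) - 189/2 = -63418 - 189/2 = -127025/2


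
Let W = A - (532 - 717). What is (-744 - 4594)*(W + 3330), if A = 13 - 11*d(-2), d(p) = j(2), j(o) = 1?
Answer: -18773746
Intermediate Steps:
d(p) = 1
A = 2 (A = 13 - 11*1 = 13 - 11 = 2)
W = 187 (W = 2 - (532 - 717) = 2 - 1*(-185) = 2 + 185 = 187)
(-744 - 4594)*(W + 3330) = (-744 - 4594)*(187 + 3330) = -5338*3517 = -18773746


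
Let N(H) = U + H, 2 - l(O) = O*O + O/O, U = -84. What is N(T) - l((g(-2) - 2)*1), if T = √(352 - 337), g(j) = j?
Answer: -69 + √15 ≈ -65.127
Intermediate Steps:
l(O) = 1 - O² (l(O) = 2 - (O*O + O/O) = 2 - (O² + 1) = 2 - (1 + O²) = 2 + (-1 - O²) = 1 - O²)
T = √15 ≈ 3.8730
N(H) = -84 + H
N(T) - l((g(-2) - 2)*1) = (-84 + √15) - (1 - ((-2 - 2)*1)²) = (-84 + √15) - (1 - (-4*1)²) = (-84 + √15) - (1 - 1*(-4)²) = (-84 + √15) - (1 - 1*16) = (-84 + √15) - (1 - 16) = (-84 + √15) - 1*(-15) = (-84 + √15) + 15 = -69 + √15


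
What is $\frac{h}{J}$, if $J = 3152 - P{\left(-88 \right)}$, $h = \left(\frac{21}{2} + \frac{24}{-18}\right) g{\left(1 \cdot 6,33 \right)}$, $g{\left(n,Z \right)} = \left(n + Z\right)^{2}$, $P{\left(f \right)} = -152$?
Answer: $\frac{27885}{6608} \approx 4.2199$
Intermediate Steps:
$g{\left(n,Z \right)} = \left(Z + n\right)^{2}$
$h = \frac{27885}{2}$ ($h = \left(\frac{21}{2} + \frac{24}{-18}\right) \left(33 + 1 \cdot 6\right)^{2} = \left(21 \cdot \frac{1}{2} + 24 \left(- \frac{1}{18}\right)\right) \left(33 + 6\right)^{2} = \left(\frac{21}{2} - \frac{4}{3}\right) 39^{2} = \frac{55}{6} \cdot 1521 = \frac{27885}{2} \approx 13943.0$)
$J = 3304$ ($J = 3152 - -152 = 3152 + 152 = 3304$)
$\frac{h}{J} = \frac{27885}{2 \cdot 3304} = \frac{27885}{2} \cdot \frac{1}{3304} = \frac{27885}{6608}$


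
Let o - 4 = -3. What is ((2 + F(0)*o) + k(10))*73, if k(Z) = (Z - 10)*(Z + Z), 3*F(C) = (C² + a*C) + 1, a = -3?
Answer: 511/3 ≈ 170.33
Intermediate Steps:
o = 1 (o = 4 - 3 = 1)
F(C) = ⅓ - C + C²/3 (F(C) = ((C² - 3*C) + 1)/3 = (1 + C² - 3*C)/3 = ⅓ - C + C²/3)
k(Z) = 2*Z*(-10 + Z) (k(Z) = (-10 + Z)*(2*Z) = 2*Z*(-10 + Z))
((2 + F(0)*o) + k(10))*73 = ((2 + (⅓ - 1*0 + (⅓)*0²)*1) + 2*10*(-10 + 10))*73 = ((2 + (⅓ + 0 + (⅓)*0)*1) + 2*10*0)*73 = ((2 + (⅓ + 0 + 0)*1) + 0)*73 = ((2 + (⅓)*1) + 0)*73 = ((2 + ⅓) + 0)*73 = (7/3 + 0)*73 = (7/3)*73 = 511/3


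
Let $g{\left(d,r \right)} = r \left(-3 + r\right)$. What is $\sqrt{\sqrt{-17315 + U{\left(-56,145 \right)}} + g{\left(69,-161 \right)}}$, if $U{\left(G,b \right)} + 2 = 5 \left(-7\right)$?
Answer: $\sqrt{26404 + 6 i \sqrt{482}} \approx 162.49 + 0.4053 i$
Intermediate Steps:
$U{\left(G,b \right)} = -37$ ($U{\left(G,b \right)} = -2 + 5 \left(-7\right) = -2 - 35 = -37$)
$\sqrt{\sqrt{-17315 + U{\left(-56,145 \right)}} + g{\left(69,-161 \right)}} = \sqrt{\sqrt{-17315 - 37} - 161 \left(-3 - 161\right)} = \sqrt{\sqrt{-17352} - -26404} = \sqrt{6 i \sqrt{482} + 26404} = \sqrt{26404 + 6 i \sqrt{482}}$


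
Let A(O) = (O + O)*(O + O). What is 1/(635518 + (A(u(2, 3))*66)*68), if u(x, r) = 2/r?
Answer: 3/1930490 ≈ 1.5540e-6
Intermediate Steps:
A(O) = 4*O² (A(O) = (2*O)*(2*O) = 4*O²)
1/(635518 + (A(u(2, 3))*66)*68) = 1/(635518 + ((4*(2/3)²)*66)*68) = 1/(635518 + ((4*(2*(⅓))²)*66)*68) = 1/(635518 + ((4*(⅔)²)*66)*68) = 1/(635518 + ((4*(4/9))*66)*68) = 1/(635518 + ((16/9)*66)*68) = 1/(635518 + (352/3)*68) = 1/(635518 + 23936/3) = 1/(1930490/3) = 3/1930490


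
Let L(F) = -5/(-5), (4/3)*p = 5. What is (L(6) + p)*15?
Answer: 285/4 ≈ 71.250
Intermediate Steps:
p = 15/4 (p = (¾)*5 = 15/4 ≈ 3.7500)
L(F) = 1 (L(F) = -5*(-⅕) = 1)
(L(6) + p)*15 = (1 + 15/4)*15 = (19/4)*15 = 285/4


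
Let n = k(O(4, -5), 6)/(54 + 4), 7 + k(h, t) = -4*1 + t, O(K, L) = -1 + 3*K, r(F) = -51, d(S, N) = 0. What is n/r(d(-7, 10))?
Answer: 5/2958 ≈ 0.0016903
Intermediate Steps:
k(h, t) = -11 + t (k(h, t) = -7 + (-4*1 + t) = -7 + (-4 + t) = -11 + t)
n = -5/58 (n = (-11 + 6)/(54 + 4) = -5/58 ≈ -0.086207)
n/r(d(-7, 10)) = -5/58/(-51) = -5/58*(-1/51) = 5/2958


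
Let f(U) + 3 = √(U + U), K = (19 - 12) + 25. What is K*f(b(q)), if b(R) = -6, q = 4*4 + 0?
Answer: -96 + 64*I*√3 ≈ -96.0 + 110.85*I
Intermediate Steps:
q = 16 (q = 16 + 0 = 16)
K = 32 (K = 7 + 25 = 32)
f(U) = -3 + √2*√U (f(U) = -3 + √(U + U) = -3 + √(2*U) = -3 + √2*√U)
K*f(b(q)) = 32*(-3 + √2*√(-6)) = 32*(-3 + √2*(I*√6)) = 32*(-3 + 2*I*√3) = -96 + 64*I*√3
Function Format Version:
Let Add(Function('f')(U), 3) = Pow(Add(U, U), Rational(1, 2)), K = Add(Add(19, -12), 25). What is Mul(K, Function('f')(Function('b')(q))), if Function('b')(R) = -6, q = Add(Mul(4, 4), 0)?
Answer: Add(-96, Mul(64, I, Pow(3, Rational(1, 2)))) ≈ Add(-96.000, Mul(110.85, I))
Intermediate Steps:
q = 16 (q = Add(16, 0) = 16)
K = 32 (K = Add(7, 25) = 32)
Function('f')(U) = Add(-3, Mul(Pow(2, Rational(1, 2)), Pow(U, Rational(1, 2)))) (Function('f')(U) = Add(-3, Pow(Add(U, U), Rational(1, 2))) = Add(-3, Pow(Mul(2, U), Rational(1, 2))) = Add(-3, Mul(Pow(2, Rational(1, 2)), Pow(U, Rational(1, 2)))))
Mul(K, Function('f')(Function('b')(q))) = Mul(32, Add(-3, Mul(Pow(2, Rational(1, 2)), Pow(-6, Rational(1, 2))))) = Mul(32, Add(-3, Mul(Pow(2, Rational(1, 2)), Mul(I, Pow(6, Rational(1, 2)))))) = Mul(32, Add(-3, Mul(2, I, Pow(3, Rational(1, 2))))) = Add(-96, Mul(64, I, Pow(3, Rational(1, 2))))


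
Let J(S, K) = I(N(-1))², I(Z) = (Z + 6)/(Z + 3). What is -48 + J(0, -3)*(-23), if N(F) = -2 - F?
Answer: -767/4 ≈ -191.75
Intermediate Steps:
I(Z) = (6 + Z)/(3 + Z)
J(S, K) = 25/4 (J(S, K) = ((6 + (-2 - 1*(-1)))/(3 + (-2 - 1*(-1))))² = ((6 + (-2 + 1))/(3 + (-2 + 1)))² = ((6 - 1)/(3 - 1))² = (5/2)² = 25/4)
-48 + J(0, -3)*(-23) = -48 + (25/4)*(-23) = -48 - 575/4 = -767/4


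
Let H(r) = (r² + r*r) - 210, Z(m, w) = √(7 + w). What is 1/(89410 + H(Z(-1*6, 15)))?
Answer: 1/89244 ≈ 1.1205e-5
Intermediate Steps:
H(r) = -210 + 2*r² (H(r) = (r² + r²) - 210 = 2*r² - 210 = -210 + 2*r²)
1/(89410 + H(Z(-1*6, 15))) = 1/(89410 + (-210 + 2*(√(7 + 15))²)) = 1/(89410 + (-210 + 2*(√22)²)) = 1/(89410 + (-210 + 2*22)) = 1/(89410 + (-210 + 44)) = 1/(89410 - 166) = 1/89244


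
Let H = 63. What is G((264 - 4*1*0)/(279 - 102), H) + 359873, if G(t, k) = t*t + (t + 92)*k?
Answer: 1273228629/3481 ≈ 3.6577e+5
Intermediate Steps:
G(t, k) = t**2 + k*(92 + t) (G(t, k) = t**2 + (92 + t)*k = t**2 + k*(92 + t))
G((264 - 4*1*0)/(279 - 102), H) + 359873 = (((264 - 4*1*0)/(279 - 102))**2 + 92*63 + 63*((264 - 4*1*0)/(279 - 102))) + 359873 = (((264 - 4*0)/177)**2 + 5796 + 63*((264 - 4*0)/177)) + 359873 = (((264 + 0)*(1/177))**2 + 5796 + 63*((264 + 0)*(1/177))) + 359873 = ((264*(1/177))**2 + 5796 + 63*(264*(1/177))) + 359873 = ((88/59)**2 + 5796 + 63*(88/59)) + 359873 = (7744/3481 + 5796 + 5544/59) + 359873 = 20510716/3481 + 359873 = 1273228629/3481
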